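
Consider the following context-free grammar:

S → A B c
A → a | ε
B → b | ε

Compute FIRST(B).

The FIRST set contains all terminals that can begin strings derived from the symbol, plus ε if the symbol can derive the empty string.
B → b contributes b; B → ε makes B nullable, contributing ε. FIRST(B) = {b, ε}.

Final answer: {b, ε}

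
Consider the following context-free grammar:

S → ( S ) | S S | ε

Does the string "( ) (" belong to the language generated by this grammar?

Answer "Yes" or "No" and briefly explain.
Each production adds parentheses only in matched pairs (S → ( S )) or none at all, so every derived string has equally many '(' and ')'. The string ( ) ( has two '(' and one ')', so it cannot be derived.

Final answer: No - no valid derivation exists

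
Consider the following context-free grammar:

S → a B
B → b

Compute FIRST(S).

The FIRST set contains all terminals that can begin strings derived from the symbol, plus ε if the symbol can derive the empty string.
S has the single production S → a B, whose right-hand side begins with the terminal a. So FIRST(S) = {a}.

Final answer: {a}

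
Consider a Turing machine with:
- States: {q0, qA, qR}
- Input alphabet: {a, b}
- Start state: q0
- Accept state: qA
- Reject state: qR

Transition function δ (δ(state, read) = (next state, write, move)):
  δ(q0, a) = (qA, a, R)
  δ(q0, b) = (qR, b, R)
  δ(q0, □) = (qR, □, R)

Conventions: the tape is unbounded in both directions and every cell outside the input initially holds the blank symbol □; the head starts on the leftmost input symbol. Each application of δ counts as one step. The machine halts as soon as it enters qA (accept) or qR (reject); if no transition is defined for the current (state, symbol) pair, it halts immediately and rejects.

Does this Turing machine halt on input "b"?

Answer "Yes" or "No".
Step 0: [q0]b (head at position 0)
Step 1: δ(q0, b) = (qR, b, R)  ⊢  b[qR]□ (head at position 1)
The machine is in qR, so it halts and rejects.
It halts after 1 steps.

Final answer: Yes - halts after 1 steps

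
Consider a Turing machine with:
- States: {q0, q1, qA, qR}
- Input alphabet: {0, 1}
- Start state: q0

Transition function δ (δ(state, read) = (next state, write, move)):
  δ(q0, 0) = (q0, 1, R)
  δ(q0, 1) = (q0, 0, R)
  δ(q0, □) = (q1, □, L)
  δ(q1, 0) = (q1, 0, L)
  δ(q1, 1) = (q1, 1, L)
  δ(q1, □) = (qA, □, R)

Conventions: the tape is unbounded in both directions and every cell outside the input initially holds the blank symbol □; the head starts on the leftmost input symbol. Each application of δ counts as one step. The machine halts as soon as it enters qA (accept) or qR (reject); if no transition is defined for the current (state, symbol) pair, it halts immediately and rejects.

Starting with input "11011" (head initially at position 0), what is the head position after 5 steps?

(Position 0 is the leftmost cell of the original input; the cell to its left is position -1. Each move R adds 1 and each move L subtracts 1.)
Step 0: [q0]11011 (head at position 0)
Step 1: δ(q0, 1) = (q0, 0, R)  ⊢  0[q0]1011 (head at position 1)
Step 2: δ(q0, 1) = (q0, 0, R)  ⊢  00[q0]011 (head at position 2)
Step 3: δ(q0, 0) = (q0, 1, R)  ⊢  001[q0]11 (head at position 3)
Step 4: δ(q0, 1) = (q0, 0, R)  ⊢  0010[q0]1 (head at position 4)
Step 5: δ(q0, 1) = (q0, 0, R)  ⊢  00100[q0]□ (head at position 5)
Head position after 5 steps: 5

Final answer: Position 5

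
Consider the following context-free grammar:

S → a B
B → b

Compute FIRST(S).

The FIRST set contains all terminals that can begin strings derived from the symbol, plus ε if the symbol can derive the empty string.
S has the single production S → a B, whose right-hand side begins with the terminal a. So FIRST(S) = {a}.

Final answer: {a}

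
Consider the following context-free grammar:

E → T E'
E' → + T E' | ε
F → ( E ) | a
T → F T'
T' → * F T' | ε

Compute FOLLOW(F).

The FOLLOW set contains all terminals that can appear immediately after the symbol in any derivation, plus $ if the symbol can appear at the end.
Useful FIRST sets: FIRST(E') = {+, ε}, FIRST(T') = {*, ε} (both E' and T' are nullable).
FOLLOW(E): E is the start symbol → $; E appears in F → ( E ) followed by ')' → FOLLOW(E) = {), $}.
FOLLOW(E'): E' appears at the right end of E → T E' and of E' → + T E', so FOLLOW(E') ⊇ FOLLOW(E) (the second occurrence adds nothing new). FOLLOW(E') = {), $}.
FOLLOW(T): in E → T E' and E' → + T E', T is followed by E': add FIRST(E') minus ε = {+}; since E' is nullable, also add FOLLOW(E) and FOLLOW(E') = {), $}. FOLLOW(T) = {+, ), $}.
FOLLOW(T'): T' appears at the right end of T → F T' and of T' → * F T', so FOLLOW(T') = FOLLOW(T) = {+, ), $}.
FOLLOW(F): in T → F T' and T' → * F T', F is followed by T': add FIRST(T') minus ε = {*}; since T' is nullable, also add FOLLOW(T) and FOLLOW(T') = {+, ), $}. FOLLOW(F) = {*, +, ), $}.

Final answer: {$, ), *, +}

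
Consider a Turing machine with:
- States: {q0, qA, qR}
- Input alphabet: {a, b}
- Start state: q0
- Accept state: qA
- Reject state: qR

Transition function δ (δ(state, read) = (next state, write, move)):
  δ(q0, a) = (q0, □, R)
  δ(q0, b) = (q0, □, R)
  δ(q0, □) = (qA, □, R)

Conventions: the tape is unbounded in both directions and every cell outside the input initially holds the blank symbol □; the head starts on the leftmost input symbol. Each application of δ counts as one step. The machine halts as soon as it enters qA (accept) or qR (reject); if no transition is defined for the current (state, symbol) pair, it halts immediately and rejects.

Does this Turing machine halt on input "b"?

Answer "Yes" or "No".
Step 0: [q0]b (head at position 0)
Step 1: δ(q0, b) = (q0, □, R)  ⊢  □[q0]□ (head at position 1)
Step 2: δ(q0, □) = (qA, □, R)  ⊢  □□[qA]□ (head at position 2)
The machine is in qA, so it halts and accepts.
It halts after 2 steps.

Final answer: Yes - halts after 2 steps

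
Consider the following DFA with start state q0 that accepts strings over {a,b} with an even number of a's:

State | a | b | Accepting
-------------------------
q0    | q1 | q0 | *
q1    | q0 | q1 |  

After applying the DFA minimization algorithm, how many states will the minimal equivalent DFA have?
All 2 states are reachable from q0, so none can be removed as unreachable.
Table-filling: first mark every (accepting, non-accepting) pair as distinguishable (accepting: {q0}; non-accepting: {q1}).
Every pair of states is distinguishable, so the DFA is already minimal.
Equivalence classes: {q0}, {q1} → 2 states.

Final answer: 2 states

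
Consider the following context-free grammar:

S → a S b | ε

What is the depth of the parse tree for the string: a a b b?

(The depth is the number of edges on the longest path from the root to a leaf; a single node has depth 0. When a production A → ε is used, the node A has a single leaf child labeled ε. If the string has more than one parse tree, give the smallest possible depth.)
The only parse tree applies S → a S b 2 times (once per matching a…b pair) and then S → ε.
The S nodes sit at depths 0, 1, …, 2; the innermost S (depth 2) has the single child ε at depth 3.
The terminal leaves a, b are at depths 1..2, so the longest root-to-leaf path is S → S → … → S → ε with 3 edges.
Depth = 3.

Final answer: 3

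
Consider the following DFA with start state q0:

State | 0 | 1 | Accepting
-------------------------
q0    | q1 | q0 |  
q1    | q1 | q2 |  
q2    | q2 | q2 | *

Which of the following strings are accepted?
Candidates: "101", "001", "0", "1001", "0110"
"101": q0 → q0 → q1 → q2; q2 is accepting → accepted
"001": q0 → q1 → q1 → q2; q2 is accepting → accepted
"0": q0 → q1; q1 is not accepting → rejected
"1001": q0 → q0 → q1 → q1 → q2; q2 is accepting → accepted
"0110": q0 → q1 → q2 → q2 → q2; q2 is accepting → accepted

Final answer: "101", "001", "1001", "0110"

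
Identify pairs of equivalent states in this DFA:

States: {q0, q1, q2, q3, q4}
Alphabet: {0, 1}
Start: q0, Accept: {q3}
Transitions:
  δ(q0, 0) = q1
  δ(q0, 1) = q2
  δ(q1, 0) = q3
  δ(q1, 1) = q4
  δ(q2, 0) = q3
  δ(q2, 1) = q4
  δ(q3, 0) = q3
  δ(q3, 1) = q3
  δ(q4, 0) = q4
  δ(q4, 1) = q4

Using the table-filling algorithm:
Round 0 – mark pairs where exactly one state is accepting: (q0,q3), (q1,q3), (q2,q3), (q3,q4)
Round 1 – newly marked: (q0,q1) [on 0: q1 vs q3, already marked]; (q0,q2) [on 0: q1 vs q3, already marked]; (q1,q4) [on 0: q3 vs q4, already marked]; (q2,q4) [on 0: q3 vs q4, already marked]
Round 2 – newly marked: (q0,q4) [on 0: q1 vs q4, already marked]
No further pairs can be marked.
(q1, q2) unmarked: δ(q1,0)=q3, δ(q2,0)=q3; δ(q1,1)=q4, δ(q2,1)=q4 → equivalent
Equivalent pairs: (q1, q2)

Final answer: Equivalent pairs: (q1, q2)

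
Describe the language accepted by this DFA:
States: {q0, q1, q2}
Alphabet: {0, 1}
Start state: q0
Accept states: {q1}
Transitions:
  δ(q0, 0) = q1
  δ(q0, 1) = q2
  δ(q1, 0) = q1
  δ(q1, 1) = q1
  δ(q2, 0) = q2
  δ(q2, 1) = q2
Analyzing the DFA structure:
Start state: q0
Accept states: {q1}
Interpreting what each state remembers (checking against the transitions):
  q0: nothing has been read yet
  q1: the first symbol was 0
  q2: the first symbol was 1 (trap state)
  δ(q0, 0): in q0 (nothing has been read yet), after reading 0 we have: the first symbol was 0 → q1
  δ(q0, 1): in q0 (nothing has been read yet), after reading 1 we have: the first symbol was 1 (trap state) → q2
  δ(q1, 0): in q1 (the first symbol was 0), after reading 0 we have: the first symbol was 0 → q1
  δ(q1, 1): in q1 (the first symbol was 0), after reading 1 we have: the first symbol was 0 → q1
  δ(q2, 0): in q2 (the first symbol was 1 (trap state)), after reading 0 we have: the first symbol was 1 (trap state) → q2
  δ(q2, 1): in q2 (the first symbol was 1 (trap state)), after reading 1 we have: the first symbol was 1 (trap state) → q2
A string is accepted iff it ends in {q1}, i.e. the first symbol was 0.
Language: All binary strings starting with 0

Final answer: All binary strings starting with 0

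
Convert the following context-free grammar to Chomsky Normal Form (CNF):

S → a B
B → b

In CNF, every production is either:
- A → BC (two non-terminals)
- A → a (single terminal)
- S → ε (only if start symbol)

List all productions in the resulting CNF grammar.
The grammar has no ε-productions or unit productions to eliminate.
S → a B has terminal a in a right-hand side of length ≥ 2: introduce T_a → a and use T_a in place of a.
B → b is already in CNF (single terminal) – keep it.
S → a B becomes S → T_a B.
Resulting CNF grammar (3 productions): T_a → a; B → b; S → T_a B

Final answer: T_a → a; B → b; S → T_a B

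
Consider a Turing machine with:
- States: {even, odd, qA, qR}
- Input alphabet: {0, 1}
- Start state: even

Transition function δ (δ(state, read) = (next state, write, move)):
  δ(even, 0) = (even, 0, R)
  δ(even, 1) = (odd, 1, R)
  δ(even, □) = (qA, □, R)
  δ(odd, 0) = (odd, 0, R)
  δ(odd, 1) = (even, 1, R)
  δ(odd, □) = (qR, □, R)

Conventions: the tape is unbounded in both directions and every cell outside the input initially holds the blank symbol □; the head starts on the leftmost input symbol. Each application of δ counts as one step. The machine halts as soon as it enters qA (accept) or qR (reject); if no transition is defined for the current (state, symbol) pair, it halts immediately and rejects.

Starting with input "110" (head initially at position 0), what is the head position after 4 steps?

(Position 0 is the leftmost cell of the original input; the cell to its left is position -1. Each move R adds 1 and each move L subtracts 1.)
Step 0: [even]110 (head at position 0)
Step 1: δ(even, 1) = (odd, 1, R)  ⊢  1[odd]10 (head at position 1)
Step 2: δ(odd, 1) = (even, 1, R)  ⊢  11[even]0 (head at position 2)
Step 3: δ(even, 0) = (even, 0, R)  ⊢  110[even]□ (head at position 3)
Step 4: δ(even, □) = (qA, □, R)  ⊢  110□[qA]□ (head at position 4)
Head position after 4 steps: 4

Final answer: Position 4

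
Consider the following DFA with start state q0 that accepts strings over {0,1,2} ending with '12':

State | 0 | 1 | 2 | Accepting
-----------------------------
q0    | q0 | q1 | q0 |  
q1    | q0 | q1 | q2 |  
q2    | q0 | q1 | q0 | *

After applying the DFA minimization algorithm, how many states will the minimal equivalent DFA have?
All 3 states are reachable from q0, so none can be removed as unreachable.
Table-filling: first mark every (accepting, non-accepting) pair as distinguishable (accepting: {q2}; non-accepting: {q0, q1}).
Round 1: (q0, q1) on '2' go to q0 and q2, already distinguishable → mark.
Every pair of states is distinguishable, so the DFA is already minimal.
Equivalence classes: {q0}, {q1}, {q2} → 3 states.

Final answer: 3 states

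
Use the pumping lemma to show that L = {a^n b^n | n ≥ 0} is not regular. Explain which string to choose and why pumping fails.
Language: L = {a^n b^n | n ≥ 0} (equal numbers of a's followed by b's)
Step 1: Assume for contradiction that L is regular, with pumping length p.
Step 2: Choose s = a^p b^p. Then s ∈ L (it has p a's followed by p b's) and |s| ≥ p.
Step 3: Consider any decomposition s = xyz with |xy| ≤ p and |y| > 0. Since |xy| ≤ p and the first p symbols of s are all a's, y = a^k for some k with 1 ≤ k ≤ p.
Step 4: Pumping up (i = 2): xy²z = a^(p+k) b^p, which has more a's than b's, so xy²z ∉ L.
This contradicts the pumping lemma, so L is not regular.

Final answer: Choose s = a^p b^p. Since |xy| ≤ p, y = a^k with k ≥ 1. Then xy²z = a^(p+k) b^p ∉ L.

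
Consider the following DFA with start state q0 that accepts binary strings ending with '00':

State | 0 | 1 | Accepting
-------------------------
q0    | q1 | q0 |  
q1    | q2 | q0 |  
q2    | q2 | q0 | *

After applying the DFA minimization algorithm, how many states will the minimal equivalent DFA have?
All 3 states are reachable from q0, so none can be removed as unreachable.
Table-filling: first mark every (accepting, non-accepting) pair as distinguishable (accepting: {q2}; non-accepting: {q0, q1}).
Round 1: (q0, q1) on '0' go to q1 and q2, already distinguishable → mark.
Every pair of states is distinguishable, so the DFA is already minimal.
Equivalence classes: {q0}, {q1}, {q2} → 3 states.

Final answer: 3 states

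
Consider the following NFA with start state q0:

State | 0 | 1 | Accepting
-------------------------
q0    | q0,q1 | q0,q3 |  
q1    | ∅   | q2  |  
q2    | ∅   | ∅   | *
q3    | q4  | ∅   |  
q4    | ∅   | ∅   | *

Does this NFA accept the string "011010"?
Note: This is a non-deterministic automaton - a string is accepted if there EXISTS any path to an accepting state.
Track the set of states the NFA could be in: start {q0}
Read '0': {q0} → {q0, q1}
Read '1': {q0, q1} → {q0, q2, q3}
Read '1': {q0, q2, q3} → {q0, q3}
Read '0': {q0, q3} → {q0, q1, q4}
Read '1': {q0, q1, q4} → {q0, q2, q3}
Read '0': {q0, q2, q3} → {q0, q1, q4}
Final set {q0, q1, q4} contains accepting state(s) {q4} → accepted.

Final answer: Yes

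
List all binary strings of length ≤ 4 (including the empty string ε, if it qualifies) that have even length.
Checking every binary string of length 0 to 4:
  Length 0: accepted: ε | rejected: (none)
  Length 1: accepted: (none) | rejected: 0, 1
  Length 2: accepted: 00, 01, 10, 11 | rejected: (none)
  Length 3: accepted: (none) | rejected: 000, 001, 010, 011, 100, 101, 110, 111
  Length 4: accepted: 0000, 0001, 0010, 0011, 0100, 0101, 0110, 0111, 1000, 1001, 1010, 1011, 1100, 1101, 1110, 1111 | rejected: (none)
Total: 21 string(s).

Final answer: ε, 00, 01, 10, 11, 0000, 0001, 0010, 0011, 0100, 0101, 0110, 0111, 1000, 1001, 1010, 1011, 1100, 1101, 1110, 1111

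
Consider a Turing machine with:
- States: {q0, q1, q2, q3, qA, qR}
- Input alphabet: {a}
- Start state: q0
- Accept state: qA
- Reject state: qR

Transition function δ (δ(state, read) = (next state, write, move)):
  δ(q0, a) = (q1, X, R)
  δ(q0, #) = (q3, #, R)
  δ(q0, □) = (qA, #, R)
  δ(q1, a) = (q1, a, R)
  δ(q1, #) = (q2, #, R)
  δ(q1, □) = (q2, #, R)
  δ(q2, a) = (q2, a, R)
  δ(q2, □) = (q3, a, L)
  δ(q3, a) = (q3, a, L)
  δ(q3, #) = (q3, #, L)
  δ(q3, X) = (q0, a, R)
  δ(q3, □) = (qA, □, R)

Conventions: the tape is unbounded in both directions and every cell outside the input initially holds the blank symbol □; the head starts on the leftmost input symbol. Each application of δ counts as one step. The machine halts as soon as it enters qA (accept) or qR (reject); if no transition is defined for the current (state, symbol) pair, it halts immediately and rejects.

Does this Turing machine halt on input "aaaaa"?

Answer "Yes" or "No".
Trace (configuration after each step, as tape_left[state]tape_right with head position):
Step 0: [q0]aaaaa (head at position 0)
Step 1: X[q1]aaaa (head 1)
Step 2: Xa[q1]aaa (head 2)
Step 3: Xaa[q1]aa (head 3)
Step 4: Xaaa[q1]a (head 4)
Step 5: Xaaaa[q1]□ (head 5)
Step 6: Xaaaa#[q2]□ (head 6)
Step 7: Xaaaa[q3]#a (head 5)
Step 8: Xaaa[q3]a#a (head 4)
Step 9: Xaa[q3]aa#a (head 3)
Step 10: Xa[q3]aaa#a (head 2)
Step 11: X[q3]aaaa#a (head 1)
Step 12: [q3]Xaaaa#a (head 0)
Step 13: a[q0]aaaa#a (head 1)
Step 14: aX[q1]aaa#a (head 2)
Step 15: aXa[q1]aa#a (head 3)
Step 16: aXaa[q1]a#a (head 4)
Step 17: aXaaa[q1]#a (head 5)
Step 18: aXaaa#[q2]a (head 6)
Step 19: aXaaa#a[q2]□ (head 7)
Step 20: aXaaa#[q3]aa (head 6)
Step 21: aXaaa[q3]#aa (head 5)
Step 22: aXaa[q3]a#aa (head 4)
Step 23: aXa[q3]aa#aa (head 3)
Step 24: aX[q3]aaa#aa (head 2)
Step 25: a[q3]Xaaa#aa (head 1)
Step 26: aa[q0]aaa#aa (head 2)
Step 27: aaX[q1]aa#aa (head 3)
Step 28: aaXa[q1]a#aa (head 4)
Step 29: aaXaa[q1]#aa (head 5)
Step 30: aaXaa#[q2]aa (head 6)
Step 31: aaXaa#a[q2]a (head 7)
Step 32: aaXaa#aa[q2]□ (head 8)
Step 33: aaXaa#a[q3]aa (head 7)
Step 34: aaXaa#[q3]aaa (head 6)
Step 35: aaXaa[q3]#aaa (head 5)
Step 36: aaXa[q3]a#aaa (head 4)
Step 37: aaX[q3]aa#aaa (head 3)
Step 38: aa[q3]Xaa#aaa (head 2)
Step 39: aaa[q0]aa#aaa (head 3)
Step 40: aaaX[q1]a#aaa (head 4)
Step 41: aaaXa[q1]#aaa (head 5)
Step 42: aaaXa#[q2]aaa (head 6)
Step 43: aaaXa#a[q2]aa (head 7)
Step 44: aaaXa#aa[q2]a (head 8)
Step 45: aaaXa#aaa[q2]□ (head 9)
Step 46: aaaXa#aa[q3]aa (head 8)
Step 47: aaaXa#a[q3]aaa (head 7)
Step 48: aaaXa#[q3]aaaa (head 6)
Step 49: aaaXa[q3]#aaaa (head 5)
Step 50: aaaX[q3]a#aaaa (head 4)
Step 51: aaa[q3]Xa#aaaa (head 3)
Step 52: aaaa[q0]a#aaaa (head 4)
Step 53: aaaaX[q1]#aaaa (head 5)
Step 54: aaaaX#[q2]aaaa (head 6)
Step 55: aaaaX#a[q2]aaa (head 7)
Step 56: aaaaX#aa[q2]aa (head 8)
Step 57: aaaaX#aaa[q2]a (head 9)
Step 58: aaaaX#aaaa[q2]□ (head 10)
Step 59: aaaaX#aaa[q3]aa (head 9)
Step 60: aaaaX#aa[q3]aaa (head 8)
Step 61: aaaaX#a[q3]aaaa (head 7)
Step 62: aaaaX#[q3]aaaaa (head 6)
Step 63: aaaaX[q3]#aaaaa (head 5)
Step 64: aaaa[q3]X#aaaaa (head 4)
Step 65: aaaaa[q0]#aaaaa (head 5)
Step 66: aaaaa#[q3]aaaaa (head 6)
Step 67: aaaaa[q3]#aaaaa (head 5)
Step 68: aaaa[q3]a#aaaaa (head 4)
Step 69: aaa[q3]aa#aaaaa (head 3)
Step 70: aa[q3]aaa#aaaaa (head 2)
Step 71: a[q3]aaaa#aaaaa (head 1)
Step 72: [q3]aaaaa#aaaaa (head 0)
Step 73: [q3]□aaaaa#aaaaa (head -1)
Step 74: □[qA]aaaaa#aaaaa (head 0)
The machine is in qA, so it halts and accepts.
It halts after 74 steps.

Final answer: Yes - halts after 74 steps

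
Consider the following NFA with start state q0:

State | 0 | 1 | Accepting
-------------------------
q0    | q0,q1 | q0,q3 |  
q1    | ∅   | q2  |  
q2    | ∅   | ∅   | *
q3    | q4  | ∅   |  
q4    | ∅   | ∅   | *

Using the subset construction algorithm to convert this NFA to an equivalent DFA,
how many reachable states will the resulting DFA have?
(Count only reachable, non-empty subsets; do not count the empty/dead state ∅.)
Start subset: {q0}
{q0}: on 0 → {q0, q1}, on 1 → {q0, q3}
{q0, q1}: on 0 → {q0, q1}, on 1 → {q0, q2, q3}
{q0, q3}: on 0 → {q0, q1, q4}, on 1 → {q0, q3}
{q0, q2, q3}: on 0 → {q0, q1, q4}, on 1 → {q0, q3}
{q0, q1, q4}: on 0 → {q0, q1}, on 1 → {q0, q2, q3}
Reachable non-empty subsets: {q0}, {q0, q1}, {q0, q3}, {q0, q2, q3}, {q0, q1, q4} — 5 in total.

Final answer: 5 states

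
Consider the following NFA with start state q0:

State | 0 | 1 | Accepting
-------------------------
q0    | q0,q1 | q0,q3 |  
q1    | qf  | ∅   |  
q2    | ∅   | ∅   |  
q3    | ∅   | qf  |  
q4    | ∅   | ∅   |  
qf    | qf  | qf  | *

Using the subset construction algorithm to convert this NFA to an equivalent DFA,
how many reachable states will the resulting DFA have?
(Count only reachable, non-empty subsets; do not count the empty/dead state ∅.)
Start subset: {q0}
{q0}: on 0 → {q0, q1}, on 1 → {q0, q3}
{q0, q1}: on 0 → {q0, q1, qf}, on 1 → {q0, q3}
{q0, q3}: on 0 → {q0, q1}, on 1 → {q0, q3, qf}
{q0, q1, qf}: on 0 → {q0, q1, qf}, on 1 → {q0, q3, qf}
{q0, q3, qf}: on 0 → {q0, q1, qf}, on 1 → {q0, q3, qf}
Reachable non-empty subsets: {q0}, {q0, q1}, {q0, q3}, {q0, q1, qf}, {q0, q3, qf} — 5 in total.

Final answer: 5 states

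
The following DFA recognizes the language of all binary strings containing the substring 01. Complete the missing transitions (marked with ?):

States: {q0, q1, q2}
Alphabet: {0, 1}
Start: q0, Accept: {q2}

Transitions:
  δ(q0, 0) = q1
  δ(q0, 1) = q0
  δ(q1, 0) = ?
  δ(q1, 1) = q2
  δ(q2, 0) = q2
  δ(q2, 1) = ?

What each state remembers (consistent with the given transitions and accept states):
  q0: 01 not seen yet and the last symbol was not 0
  q1: 01 not seen yet and the last symbol was 0
  q2: the substring 01 has already been seen
Filling in the missing entries:
  δ(q1, 0): in q1 (01 not seen yet and the last symbol was 0), after reading 0 we have: 01 not seen yet and the last symbol was 0 → q1
  δ(q2, 1): in q2 (the substring 01 has already been seen), after reading 1 we have: the substring 01 has already been seen → q2

Final answer: δ(q1, 0) = q1; δ(q2, 1) = q2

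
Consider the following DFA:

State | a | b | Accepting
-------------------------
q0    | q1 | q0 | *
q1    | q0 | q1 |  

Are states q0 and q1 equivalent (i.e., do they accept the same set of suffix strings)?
Try the suffix ε (the empty string).
From q0: q0 — accepting.
From q1: q1 — not accepting.
The two states disagree on this suffix, so they are not equivalent.

Final answer: No. Distinguishing string: ε (the empty string) - accepted from q0 but not from q1.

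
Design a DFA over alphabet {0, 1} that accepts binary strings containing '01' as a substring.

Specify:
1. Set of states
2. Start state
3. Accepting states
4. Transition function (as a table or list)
One valid DFA (any DFA recognizing the same language is acceptable):
States: {q0, q1, q2}
Start: q0
Accepting: {q2}
Transitions (accepting states marked with *):
State | 0 | 1 | Accepting
-------------------------
q0    | q1 | q0 |  
q1    | q1 | q2 |  
q2    | q2 | q2 | *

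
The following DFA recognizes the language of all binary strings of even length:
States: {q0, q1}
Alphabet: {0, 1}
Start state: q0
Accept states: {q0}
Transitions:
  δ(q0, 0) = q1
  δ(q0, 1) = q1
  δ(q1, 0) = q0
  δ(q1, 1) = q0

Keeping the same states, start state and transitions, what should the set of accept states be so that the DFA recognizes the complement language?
The DFA is complete (every state has a transition on every symbol), so the complement
is recognized by the same DFA with accepting and non-accepting states swapped.
Original accept states: {q0}
Complement accept states = All states - Original accept states
= {q0, q1} - {q0}
= {q1}
Complement language: strings of ODD length

Final answer: {q1}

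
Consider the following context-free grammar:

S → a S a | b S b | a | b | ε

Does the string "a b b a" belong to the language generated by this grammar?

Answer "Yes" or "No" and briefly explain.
A derivation exists: S ⇒ a S a ⇒ a b S b a ⇒ a b b a (using S → a S a, S → b S b, then S → ε).

Final answer: Yes - a valid derivation exists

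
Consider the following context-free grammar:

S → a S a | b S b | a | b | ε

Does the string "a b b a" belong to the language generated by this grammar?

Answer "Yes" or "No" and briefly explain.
A derivation exists: S ⇒ a S a ⇒ a b S b a ⇒ a b b a (using S → a S a, S → b S b, then S → ε).

Final answer: Yes - a valid derivation exists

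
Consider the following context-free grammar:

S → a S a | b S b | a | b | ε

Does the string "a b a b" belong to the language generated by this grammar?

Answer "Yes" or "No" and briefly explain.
Every production places the same symbol at both ends (or yields a single symbol / ε), so every derived string is a palindrome. a b a b reversed is b a b a ≠ a b a b, so it is not a palindrome and cannot be derived (already the first step fails: the string starts with a but ends with b, so neither S → a S a nor S → b S b fits).

Final answer: No - no valid derivation exists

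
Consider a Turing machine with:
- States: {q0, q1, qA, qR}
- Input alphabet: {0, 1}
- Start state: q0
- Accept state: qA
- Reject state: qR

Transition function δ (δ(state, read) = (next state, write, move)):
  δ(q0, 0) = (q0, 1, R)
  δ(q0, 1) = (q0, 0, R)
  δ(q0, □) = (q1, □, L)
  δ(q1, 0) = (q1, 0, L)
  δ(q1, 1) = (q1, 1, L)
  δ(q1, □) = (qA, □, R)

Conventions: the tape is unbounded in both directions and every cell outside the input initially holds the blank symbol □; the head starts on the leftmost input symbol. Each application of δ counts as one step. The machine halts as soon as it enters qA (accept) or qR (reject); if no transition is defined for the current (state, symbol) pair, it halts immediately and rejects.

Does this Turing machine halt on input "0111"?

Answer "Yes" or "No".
Step 0: [q0]0111 (head at position 0)
Step 1: δ(q0, 0) = (q0, 1, R)  ⊢  1[q0]111 (head at position 1)
Step 2: δ(q0, 1) = (q0, 0, R)  ⊢  10[q0]11 (head at position 2)
Step 3: δ(q0, 1) = (q0, 0, R)  ⊢  100[q0]1 (head at position 3)
Step 4: δ(q0, 1) = (q0, 0, R)  ⊢  1000[q0]□ (head at position 4)
Step 5: δ(q0, □) = (q1, □, L)  ⊢  100[q1]0□ (head at position 3)
Step 6: δ(q1, 0) = (q1, 0, L)  ⊢  10[q1]00□ (head at position 2)
Step 7: δ(q1, 0) = (q1, 0, L)  ⊢  1[q1]000□ (head at position 1)
Step 8: δ(q1, 0) = (q1, 0, L)  ⊢  [q1]1000□ (head at position 0)
Step 9: δ(q1, 1) = (q1, 1, L)  ⊢  [q1]□1000□ (head at position -1)
Step 10: δ(q1, □) = (qA, □, R)  ⊢  □[qA]1000□ (head at position 0)
The machine is in qA, so it halts and accepts.
It halts after 10 steps.

Final answer: Yes - halts after 10 steps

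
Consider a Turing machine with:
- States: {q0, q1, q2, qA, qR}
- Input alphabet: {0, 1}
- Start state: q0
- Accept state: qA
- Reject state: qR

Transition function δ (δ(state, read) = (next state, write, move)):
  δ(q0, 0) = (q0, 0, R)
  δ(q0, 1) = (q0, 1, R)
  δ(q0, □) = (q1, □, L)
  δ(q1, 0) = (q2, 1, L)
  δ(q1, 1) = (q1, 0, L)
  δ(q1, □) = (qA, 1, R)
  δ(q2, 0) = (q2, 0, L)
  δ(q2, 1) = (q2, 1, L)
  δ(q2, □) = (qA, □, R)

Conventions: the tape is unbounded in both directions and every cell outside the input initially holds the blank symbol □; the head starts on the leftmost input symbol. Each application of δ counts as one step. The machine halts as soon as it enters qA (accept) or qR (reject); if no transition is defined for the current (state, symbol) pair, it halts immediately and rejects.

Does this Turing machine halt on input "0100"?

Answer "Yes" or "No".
Step 0: [q0]0100 (head at position 0)
Step 1: δ(q0, 0) = (q0, 0, R)  ⊢  0[q0]100 (head at position 1)
Step 2: δ(q0, 1) = (q0, 1, R)  ⊢  01[q0]00 (head at position 2)
Step 3: δ(q0, 0) = (q0, 0, R)  ⊢  010[q0]0 (head at position 3)
Step 4: δ(q0, 0) = (q0, 0, R)  ⊢  0100[q0]□ (head at position 4)
Step 5: δ(q0, □) = (q1, □, L)  ⊢  010[q1]0□ (head at position 3)
Step 6: δ(q1, 0) = (q2, 1, L)  ⊢  01[q2]01□ (head at position 2)
Step 7: δ(q2, 0) = (q2, 0, L)  ⊢  0[q2]101□ (head at position 1)
Step 8: δ(q2, 1) = (q2, 1, L)  ⊢  [q2]0101□ (head at position 0)
Step 9: δ(q2, 0) = (q2, 0, L)  ⊢  [q2]□0101□ (head at position -1)
Step 10: δ(q2, □) = (qA, □, R)  ⊢  □[qA]0101□ (head at position 0)
The machine is in qA, so it halts and accepts.
It halts after 10 steps.

Final answer: Yes - halts after 10 steps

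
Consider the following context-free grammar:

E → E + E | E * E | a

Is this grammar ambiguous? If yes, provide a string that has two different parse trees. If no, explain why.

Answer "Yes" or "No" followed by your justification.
Two different leftmost derivations of a + a * a:
  (1) E ⇒ E + E ⇒ a + E ⇒ a + E * E ⇒ a + a * E ⇒ a + a * a   (tree groups a + (a * a))
  (2) E ⇒ E * E ⇒ E + E * E ⇒ a + E * E ⇒ a + a * E ⇒ a + a * a   (tree groups (a + a) * a)
Two distinct leftmost derivations = two distinct parse trees, so the grammar is ambiguous.

Final answer: Yes - the string 'a + a * a' has two distinct leftmost derivations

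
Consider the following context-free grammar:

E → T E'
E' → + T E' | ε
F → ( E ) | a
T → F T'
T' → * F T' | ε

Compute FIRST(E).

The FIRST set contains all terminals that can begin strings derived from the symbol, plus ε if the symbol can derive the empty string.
FIRST(F): F → ( E ) contributes '(' and F → a contributes 'a', so FIRST(F) = {(, a}. F is not nullable.
FIRST(T): T → F T' begins with F, and F is not nullable, so FIRST(T) = FIRST(F) = {(, a}.
FIRST(E): E → T E' begins with T, and T is not nullable, so FIRST(E) = FIRST(T) = {(, a}.

Final answer: {(, a}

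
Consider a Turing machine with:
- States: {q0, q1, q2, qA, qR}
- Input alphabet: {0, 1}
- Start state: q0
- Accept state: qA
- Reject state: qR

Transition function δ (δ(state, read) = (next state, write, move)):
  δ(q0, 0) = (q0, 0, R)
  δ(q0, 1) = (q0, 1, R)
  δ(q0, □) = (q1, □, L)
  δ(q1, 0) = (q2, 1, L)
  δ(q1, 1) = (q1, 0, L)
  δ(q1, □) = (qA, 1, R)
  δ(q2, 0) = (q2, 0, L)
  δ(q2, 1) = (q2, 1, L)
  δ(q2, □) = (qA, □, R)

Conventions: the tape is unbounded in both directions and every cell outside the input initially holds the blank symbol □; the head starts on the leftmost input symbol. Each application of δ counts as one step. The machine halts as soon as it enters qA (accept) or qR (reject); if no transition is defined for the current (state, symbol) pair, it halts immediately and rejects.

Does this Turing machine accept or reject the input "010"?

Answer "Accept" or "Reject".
Step 0: [q0]010 (head at position 0)
Step 1: δ(q0, 0) = (q0, 0, R)  ⊢  0[q0]10 (head at position 1)
Step 2: δ(q0, 1) = (q0, 1, R)  ⊢  01[q0]0 (head at position 2)
Step 3: δ(q0, 0) = (q0, 0, R)  ⊢  010[q0]□ (head at position 3)
Step 4: δ(q0, □) = (q1, □, L)  ⊢  01[q1]0□ (head at position 2)
Step 5: δ(q1, 0) = (q2, 1, L)  ⊢  0[q2]11□ (head at position 1)
Step 6: δ(q2, 1) = (q2, 1, L)  ⊢  [q2]011□ (head at position 0)
Step 7: δ(q2, 0) = (q2, 0, L)  ⊢  [q2]□011□ (head at position -1)
Step 8: δ(q2, □) = (qA, □, R)  ⊢  □[qA]011□ (head at position 0)
The machine is in qA, so it halts and accepts.

Final answer: Accept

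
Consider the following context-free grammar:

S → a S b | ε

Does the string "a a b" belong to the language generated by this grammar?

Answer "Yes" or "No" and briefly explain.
Every derivation applies S → a S b some number n of times and then S → ε, producing a^n b^n with equally many a's and b's. The string a a b has two a's but only one b, so it cannot be derived.

Final answer: No - no valid derivation exists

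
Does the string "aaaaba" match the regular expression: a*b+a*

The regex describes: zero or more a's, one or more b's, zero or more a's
Yes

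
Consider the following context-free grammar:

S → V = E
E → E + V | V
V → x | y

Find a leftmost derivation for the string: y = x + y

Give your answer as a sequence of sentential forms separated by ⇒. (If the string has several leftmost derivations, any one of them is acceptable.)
Start with S.
Step 1: the leftmost non-terminal is S; apply S → V = E:  V = E
Step 2: the leftmost non-terminal is V; apply V → y:  y = E
Step 3: the leftmost non-terminal is E; apply E → E + V:  y = E + V
Step 4: the leftmost non-terminal is E; apply E → V:  y = V + V
Step 5: the leftmost non-terminal is V; apply V → x:  y = x + V
Step 6: the leftmost non-terminal is V; apply V → y:  y = x + y

Final answer: S ⇒ V = E ⇒ y = E ⇒ y = E + V ⇒ y = V + V ⇒ y = x + V ⇒ y = x + y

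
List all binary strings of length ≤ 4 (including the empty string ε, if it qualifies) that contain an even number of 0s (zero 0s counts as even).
Checking every binary string of length 0 to 4:
  Length 0: accepted: ε | rejected: (none)
  Length 1: accepted: 1 | rejected: 0
  Length 2: accepted: 00, 11 | rejected: 01, 10
  Length 3: accepted: 001, 010, 100, 111 | rejected: 000, 011, 101, 110
  Length 4: accepted: 0000, 0011, 0101, 0110, 1001, 1010, 1100, 1111 | rejected: 0001, 0010, 0100, 0111, 1000, 1011, 1101, 1110
Total: 16 string(s).

Final answer: ε, 1, 00, 11, 001, 010, 100, 111, 0000, 0011, 0101, 0110, 1001, 1010, 1100, 1111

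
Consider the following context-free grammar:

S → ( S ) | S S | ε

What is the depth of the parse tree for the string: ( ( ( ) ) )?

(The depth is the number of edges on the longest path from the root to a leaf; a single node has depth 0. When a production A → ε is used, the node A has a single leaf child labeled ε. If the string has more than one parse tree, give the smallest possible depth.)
The string is 3 nested pairs. The shallowest parse tree applies S → ( S ) 3 times (one node per nested pair, each a child of the previous) and then S → ε in the middle.
S nodes at depths 0..3, ε leaf at depth 4; parentheses leaves are at depths 1..3.
(Using S → S S with an S → ε child anywhere only adds levels, so it cannot give a shallower tree.)
Depth = 4.

Final answer: 4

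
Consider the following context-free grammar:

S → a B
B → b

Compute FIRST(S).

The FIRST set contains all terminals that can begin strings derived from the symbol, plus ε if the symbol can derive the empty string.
S has the single production S → a B, whose right-hand side begins with the terminal a. So FIRST(S) = {a}.

Final answer: {a}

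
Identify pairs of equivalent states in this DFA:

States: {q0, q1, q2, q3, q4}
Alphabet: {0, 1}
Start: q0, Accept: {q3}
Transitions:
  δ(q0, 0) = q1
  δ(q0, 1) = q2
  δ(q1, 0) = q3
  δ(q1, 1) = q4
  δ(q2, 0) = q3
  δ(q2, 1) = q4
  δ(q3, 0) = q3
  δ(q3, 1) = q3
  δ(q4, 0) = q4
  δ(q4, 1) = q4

Using the table-filling algorithm:
Round 0 – mark pairs where exactly one state is accepting: (q0,q3), (q1,q3), (q2,q3), (q3,q4)
Round 1 – newly marked: (q0,q1) [on 0: q1 vs q3, already marked]; (q0,q2) [on 0: q1 vs q3, already marked]; (q1,q4) [on 0: q3 vs q4, already marked]; (q2,q4) [on 0: q3 vs q4, already marked]
Round 2 – newly marked: (q0,q4) [on 0: q1 vs q4, already marked]
No further pairs can be marked.
(q1, q2) unmarked: δ(q1,0)=q3, δ(q2,0)=q3; δ(q1,1)=q4, δ(q2,1)=q4 → equivalent
Equivalent pairs: (q1, q2)

Final answer: Equivalent pairs: (q1, q2)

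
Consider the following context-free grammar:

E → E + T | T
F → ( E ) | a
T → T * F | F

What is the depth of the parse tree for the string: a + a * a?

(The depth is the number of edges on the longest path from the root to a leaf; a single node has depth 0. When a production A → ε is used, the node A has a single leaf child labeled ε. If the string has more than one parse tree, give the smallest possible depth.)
The grammar is unambiguous; the parse tree of a + a * a is:
E → E + T at the root (depth 0).
  Left E (depth 1) → T (2) → F (3) → a (4).
  Right T (depth 1) → T * F; that T (2) → F (3) → a (4); F (2) → a (3).
The longest root-to-leaf paths have 4 edges.
Depth = 4.

Final answer: 4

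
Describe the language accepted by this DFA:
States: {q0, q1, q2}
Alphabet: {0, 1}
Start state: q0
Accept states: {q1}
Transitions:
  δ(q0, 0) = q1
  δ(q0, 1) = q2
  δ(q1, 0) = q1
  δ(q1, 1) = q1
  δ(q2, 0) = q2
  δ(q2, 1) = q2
Analyzing the DFA structure:
Start state: q0
Accept states: {q1}
Interpreting what each state remembers (checking against the transitions):
  q0: nothing has been read yet
  q1: the first symbol was 0
  q2: the first symbol was 1 (trap state)
  δ(q0, 0): in q0 (nothing has been read yet), after reading 0 we have: the first symbol was 0 → q1
  δ(q0, 1): in q0 (nothing has been read yet), after reading 1 we have: the first symbol was 1 (trap state) → q2
  δ(q1, 0): in q1 (the first symbol was 0), after reading 0 we have: the first symbol was 0 → q1
  δ(q1, 1): in q1 (the first symbol was 0), after reading 1 we have: the first symbol was 0 → q1
  δ(q2, 0): in q2 (the first symbol was 1 (trap state)), after reading 0 we have: the first symbol was 1 (trap state) → q2
  δ(q2, 1): in q2 (the first symbol was 1 (trap state)), after reading 1 we have: the first symbol was 1 (trap state) → q2
A string is accepted iff it ends in {q1}, i.e. the first symbol was 0.
Language: All binary strings starting with 0

Final answer: All binary strings starting with 0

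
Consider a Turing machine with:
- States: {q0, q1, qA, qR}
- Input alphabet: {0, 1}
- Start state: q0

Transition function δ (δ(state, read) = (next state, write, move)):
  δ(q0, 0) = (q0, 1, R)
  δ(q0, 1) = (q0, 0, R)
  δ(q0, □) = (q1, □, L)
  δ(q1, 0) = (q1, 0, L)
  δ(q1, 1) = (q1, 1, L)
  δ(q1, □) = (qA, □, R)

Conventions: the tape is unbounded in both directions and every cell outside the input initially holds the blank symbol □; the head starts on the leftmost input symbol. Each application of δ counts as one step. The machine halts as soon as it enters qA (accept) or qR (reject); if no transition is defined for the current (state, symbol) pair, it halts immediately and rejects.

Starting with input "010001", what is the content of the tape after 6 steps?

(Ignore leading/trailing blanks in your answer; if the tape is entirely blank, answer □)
Step 0: [q0]010001 (head at position 0)
Step 1: δ(q0, 0) = (q0, 1, R)  ⊢  1[q0]10001 (head at position 1)
Step 2: δ(q0, 1) = (q0, 0, R)  ⊢  10[q0]0001 (head at position 2)
Step 3: δ(q0, 0) = (q0, 1, R)  ⊢  101[q0]001 (head at position 3)
Step 4: δ(q0, 0) = (q0, 1, R)  ⊢  1011[q0]01 (head at position 4)
Step 5: δ(q0, 0) = (q0, 1, R)  ⊢  10111[q0]1 (head at position 5)
Step 6: δ(q0, 1) = (q0, 0, R)  ⊢  101110[q0]□ (head at position 6)
Tape after 6 steps (ignoring surrounding blanks): 101110

Final answer: Tape: 101110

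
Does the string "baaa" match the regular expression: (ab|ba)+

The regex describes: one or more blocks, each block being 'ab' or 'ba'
No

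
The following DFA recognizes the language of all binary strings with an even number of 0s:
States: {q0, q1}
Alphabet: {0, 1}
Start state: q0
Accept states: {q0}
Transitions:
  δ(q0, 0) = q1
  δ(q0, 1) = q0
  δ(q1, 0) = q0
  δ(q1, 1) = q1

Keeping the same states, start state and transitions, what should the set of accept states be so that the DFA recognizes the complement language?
The DFA is complete (every state has a transition on every symbol), so the complement
is recognized by the same DFA with accepting and non-accepting states swapped.
Original accept states: {q0}
Complement accept states = All states - Original accept states
= {q0, q1} - {q0}
= {q1}
Complement language: strings with an ODD number of 0s

Final answer: {q1}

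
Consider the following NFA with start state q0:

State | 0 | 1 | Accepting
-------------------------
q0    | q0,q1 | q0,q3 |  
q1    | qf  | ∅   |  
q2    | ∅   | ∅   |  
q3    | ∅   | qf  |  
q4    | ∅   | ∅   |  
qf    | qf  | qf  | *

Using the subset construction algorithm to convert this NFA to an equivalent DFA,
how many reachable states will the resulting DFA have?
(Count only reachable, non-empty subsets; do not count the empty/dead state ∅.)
Start subset: {q0}
{q0}: on 0 → {q0, q1}, on 1 → {q0, q3}
{q0, q1}: on 0 → {q0, q1, qf}, on 1 → {q0, q3}
{q0, q3}: on 0 → {q0, q1}, on 1 → {q0, q3, qf}
{q0, q1, qf}: on 0 → {q0, q1, qf}, on 1 → {q0, q3, qf}
{q0, q3, qf}: on 0 → {q0, q1, qf}, on 1 → {q0, q3, qf}
Reachable non-empty subsets: {q0}, {q0, q1}, {q0, q3}, {q0, q1, qf}, {q0, q3, qf} — 5 in total.

Final answer: 5 states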